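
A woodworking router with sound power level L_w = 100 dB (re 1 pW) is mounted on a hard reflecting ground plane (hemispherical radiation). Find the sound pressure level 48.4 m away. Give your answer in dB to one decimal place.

58.3 dB

Free-field hemispherical radiation: L_p = L_w − 10·log₁₀(2π·r²), r = 48.4 m.
2π·r² = 1.472e+04 m², 10·log₁₀ of that is 41.679 dB.
L_p = 100 − 41.679 = 58.32 dB.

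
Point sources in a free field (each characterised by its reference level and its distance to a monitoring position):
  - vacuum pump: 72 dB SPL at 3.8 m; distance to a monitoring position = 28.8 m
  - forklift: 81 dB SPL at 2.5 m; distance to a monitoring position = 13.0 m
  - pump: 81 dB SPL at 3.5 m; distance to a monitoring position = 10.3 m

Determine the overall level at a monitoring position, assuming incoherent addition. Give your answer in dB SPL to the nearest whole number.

Apply inverse-square spreading to bring every level to the receiver, then sum 10^(L/10).
vacuum pump: 72 − 20·log₁₀(28.8/3.8) = 72 − 17.59 = 54.41 dB SPL.
forklift: 81 − 20·log₁₀(13.0/2.5) = 81 − 14.32 = 66.68 dB SPL.
pump: 81 − 20·log₁₀(10.3/3.5) = 81 − 9.38 = 71.62 dB SPL.
Σ 10^(L/10) = 1.947e+07 → L_total = 10·log₁₀(1.947e+07) = 72.89 dB SPL.

73 dB SPL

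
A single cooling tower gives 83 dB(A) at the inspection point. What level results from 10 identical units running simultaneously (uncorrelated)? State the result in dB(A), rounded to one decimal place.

With 10 equal, uncorrelated contributions the intensity is 10× that of one unit, giving a rise of 10·log₁₀ 10.
L_total = 83 + 10·log₁₀(10) = 83 + 10.000 = 93.00 dB(A).

93.0 dB(A)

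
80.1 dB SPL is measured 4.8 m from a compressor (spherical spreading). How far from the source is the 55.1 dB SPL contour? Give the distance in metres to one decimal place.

The 25.0 dB drop corresponds to a distance ratio of 10^(25.0/20) for a point source.
r₂ = 4.8·10^((80.1−55.1)/20) = 4.8·10^(25.0/20) = 85.36 m.

85.4 m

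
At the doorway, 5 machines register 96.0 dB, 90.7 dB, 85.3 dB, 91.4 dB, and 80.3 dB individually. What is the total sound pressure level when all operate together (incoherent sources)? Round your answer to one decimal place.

98.4 dB

For uncorrelated sources the intensities add, so convert each level to linear form, sum, and take 10·log₁₀ of the total.
Σ 10^(L/10) = 10^(96.0/10) + 10^(90.7/10) + 10^(85.3/10) + 10^(91.4/10) + 10^(80.3/10) = 6.982e+09.
L_total = 10·log₁₀(6.982e+09) = 98.44 dB.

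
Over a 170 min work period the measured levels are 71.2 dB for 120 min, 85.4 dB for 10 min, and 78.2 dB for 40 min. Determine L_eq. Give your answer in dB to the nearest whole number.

77 dB

The energy average is taken in the linear domain: L_eq = 10·log₁₀[(Σ tᵢ·10^(Lᵢ/10))/T], T = 170 min.
Σ tᵢ·10^(Lᵢ/10) = 120·10^(71.2/10) + 10·10^(85.4/10) + 40·10^(78.2/10) = 7.692e+09.
L_eq = 10·log₁₀(7.692e+09/170) = 76.56 dB.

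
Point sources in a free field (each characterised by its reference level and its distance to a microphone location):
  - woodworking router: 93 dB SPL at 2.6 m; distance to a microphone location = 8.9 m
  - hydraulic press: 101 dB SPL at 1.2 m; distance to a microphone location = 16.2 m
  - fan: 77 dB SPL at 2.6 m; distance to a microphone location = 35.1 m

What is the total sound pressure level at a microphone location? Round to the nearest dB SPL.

84 dB SPL

Propagate each source to the receiver with L = L_ref − 20·log₁₀(r/r_ref), then add intensities.
woodworking router: 93 − 20·log₁₀(8.9/2.6) = 93 − 10.69 = 82.31 dB SPL.
hydraulic press: 101 − 20·log₁₀(16.2/1.2) = 101 − 22.61 = 78.39 dB SPL.
fan: 77 − 20·log₁₀(35.1/2.6) = 77 − 22.61 = 54.39 dB SPL.
Σ 10^(L/10) = 2.396e+08 → L_total = 10·log₁₀(2.396e+08) = 83.80 dB SPL.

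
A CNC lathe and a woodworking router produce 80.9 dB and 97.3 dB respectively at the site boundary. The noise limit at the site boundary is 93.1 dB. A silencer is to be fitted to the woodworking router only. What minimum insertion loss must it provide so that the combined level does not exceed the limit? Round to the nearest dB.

4 dB

The untreated sources together contribute 10^(80.9/10) = 1.230e+08, i.e. 80.90 dB.
To meet 93.1 dB overall, the treated woodworking router may contribute at most 10^(93.1/10) − 1.230e+08 = 1.919e+09, i.e. 92.83 dB.
So the woodworking router must be reduced from 97.3 to 92.83 dB: IL = 4.47 dB.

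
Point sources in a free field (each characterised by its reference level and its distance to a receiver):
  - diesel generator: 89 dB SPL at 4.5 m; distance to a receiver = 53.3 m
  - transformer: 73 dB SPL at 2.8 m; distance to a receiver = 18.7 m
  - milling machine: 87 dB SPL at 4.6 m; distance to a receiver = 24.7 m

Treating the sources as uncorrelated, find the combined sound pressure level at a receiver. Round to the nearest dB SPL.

First find each source's level at the receiver (point-source: −20·log₁₀(r/r_ref)), then combine on an intensity basis.
diesel generator: 89 − 20·log₁₀(53.3/4.5) = 89 − 21.47 = 67.53 dB SPL.
transformer: 73 − 20·log₁₀(18.7/2.8) = 73 − 16.49 = 56.51 dB SPL.
milling machine: 87 − 20·log₁₀(24.7/4.6) = 87 − 14.60 = 72.40 dB SPL.
Σ 10^(L/10) = 2.349e+07 → L_total = 10·log₁₀(2.349e+07) = 73.71 dB SPL.

74 dB SPL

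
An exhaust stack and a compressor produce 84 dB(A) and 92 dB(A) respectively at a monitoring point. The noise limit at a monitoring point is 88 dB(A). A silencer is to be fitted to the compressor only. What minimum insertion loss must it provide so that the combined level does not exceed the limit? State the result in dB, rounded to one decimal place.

The untreated sources together contribute 10^(84/10) = 2.512e+08, i.e. 84.00 dB(A).
To meet 88 dB(A) overall, the treated compressor may contribute at most 10^(88/10) − 2.512e+08 = 3.798e+08, i.e. 85.80 dB(A).
Required insertion loss = 92 − 85.80 = 6.20 dB.

6.2 dB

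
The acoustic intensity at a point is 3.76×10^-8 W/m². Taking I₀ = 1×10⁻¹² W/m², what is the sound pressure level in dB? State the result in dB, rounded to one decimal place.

I/I₀ = 3.76×10^-8/10⁻¹² = 3.76×10^4, and L = 10·log₁₀(I/I₀).
L = 10·(0.5752 + 4) = 45.75 dB.

45.8 dB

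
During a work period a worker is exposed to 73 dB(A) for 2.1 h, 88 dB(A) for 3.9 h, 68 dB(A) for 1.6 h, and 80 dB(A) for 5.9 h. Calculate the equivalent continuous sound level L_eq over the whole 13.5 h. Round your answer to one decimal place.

L_eq = 10·log₁₀[(1/T)·Σ tᵢ·10^(Lᵢ/10)] with T = 13.5 h.
Σ tᵢ·10^(Lᵢ/10) = 2.1·10^(73/10) + 3.9·10^(88/10) + 1.6·10^(68/10) + 5.9·10^(80/10) = 3.103e+09.
L_eq = 10·log₁₀(3.103e+09/13.5) = 83.61 dB(A).

83.6 dB(A)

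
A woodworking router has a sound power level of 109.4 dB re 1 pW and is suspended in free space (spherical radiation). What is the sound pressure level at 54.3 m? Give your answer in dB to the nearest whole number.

L_p = L_w − 10·log₁₀(4π·r²) with r = 54.3 m.
4π·r² = 3.705e+04 m², 10·log₁₀ of that is 45.688 dB.
L_p = 109.4 − 45.688 = 63.71 dB.

64 dB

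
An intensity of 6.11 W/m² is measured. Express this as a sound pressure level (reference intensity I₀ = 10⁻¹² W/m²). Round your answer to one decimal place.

127.9 dB

Dividing by I₀ shifts the exponent by 12: I/I₀ = 6.11×10^12.
L = 10·(0.7860 + 12) = 127.86 dB.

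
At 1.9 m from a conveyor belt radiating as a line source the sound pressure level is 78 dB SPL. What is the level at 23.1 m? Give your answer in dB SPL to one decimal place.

Line-source attenuation: ΔL = 10·log₁₀(r₂/r₁) = 10·log₁₀(23.1/1.9) = 10.849 dB.
L₂ = 78 − 10·log₁₀(23.1/1.9) = 78 − 10.849 = 67.15 dB SPL.

67.2 dB SPL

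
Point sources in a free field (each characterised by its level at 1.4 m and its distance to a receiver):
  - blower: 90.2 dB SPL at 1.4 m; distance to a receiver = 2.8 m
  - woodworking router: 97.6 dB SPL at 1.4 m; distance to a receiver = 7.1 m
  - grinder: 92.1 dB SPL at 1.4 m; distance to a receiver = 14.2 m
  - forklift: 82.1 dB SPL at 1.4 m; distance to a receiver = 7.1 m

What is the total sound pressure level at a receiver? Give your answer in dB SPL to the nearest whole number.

First find each source's level at the receiver (point-source: −20·log₁₀(r/r_ref)), then combine on an intensity basis.
blower: 90.2 − 20·log₁₀(2.8/1.4) = 90.2 − 6.02 = 84.18 dB SPL.
woodworking router: 97.6 − 20·log₁₀(7.1/1.4) = 97.6 − 14.10 = 83.50 dB SPL.
grinder: 92.1 − 20·log₁₀(14.2/1.4) = 92.1 − 20.12 = 71.98 dB SPL.
forklift: 82.1 − 20·log₁₀(7.1/1.4) = 82.1 − 14.10 = 68.00 dB SPL.
Σ 10^(L/10) = 5.076e+08 → L_total = 10·log₁₀(5.076e+08) = 87.06 dB SPL.

87 dB SPL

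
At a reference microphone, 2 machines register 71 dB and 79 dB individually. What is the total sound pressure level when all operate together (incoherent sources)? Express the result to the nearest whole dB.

80 dB

Incoherent sources combine by intensity addition: L_total = 10·log₁₀(Σ 10^(L_i/10)).
Σ 10^(L/10) = 10^(71/10) + 10^(79/10) = 9.202e+07.
L_total = 10·log₁₀(9.202e+07) = 79.64 dB.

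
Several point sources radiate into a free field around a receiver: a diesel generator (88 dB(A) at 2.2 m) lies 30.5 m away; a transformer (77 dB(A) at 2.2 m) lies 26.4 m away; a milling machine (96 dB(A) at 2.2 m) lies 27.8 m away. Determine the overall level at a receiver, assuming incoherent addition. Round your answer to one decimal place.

Propagate each source to the receiver with L = L_ref − 20·log₁₀(r/r_ref), then add intensities.
diesel generator: 88 − 20·log₁₀(30.5/2.2) = 88 − 22.84 = 65.16 dB(A).
transformer: 77 − 20·log₁₀(26.4/2.2) = 77 − 21.58 = 55.42 dB(A).
milling machine: 96 − 20·log₁₀(27.8/2.2) = 96 − 22.03 = 73.97 dB(A).
Σ 10^(L/10) = 2.856e+07 → L_total = 10·log₁₀(2.856e+07) = 74.56 dB(A).

74.6 dB(A)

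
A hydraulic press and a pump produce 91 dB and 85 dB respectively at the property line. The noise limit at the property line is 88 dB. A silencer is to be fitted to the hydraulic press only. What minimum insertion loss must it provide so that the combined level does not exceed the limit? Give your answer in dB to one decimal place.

6.0 dB

Fixed contribution from the other source: Σ 10^(L/10) = 10^(85/10) = 3.162e+08 (85.00 dB).
To meet 88 dB overall, the treated hydraulic press may contribute at most 10^(88/10) − 3.162e+08 = 3.147e+08, i.e. 84.98 dB.
Required insertion loss = 91 − 84.98 = 6.02 dB.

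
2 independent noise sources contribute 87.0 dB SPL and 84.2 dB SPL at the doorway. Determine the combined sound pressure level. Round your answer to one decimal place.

For uncorrelated sources the intensities add, so convert each level to linear form, sum, and take 10·log₁₀ of the total.
Σ 10^(L/10) = 10^(87.0/10) + 10^(84.2/10) = 7.642e+08.
L_total = 10·log₁₀(7.642e+08) = 88.83 dB SPL.

88.8 dB SPL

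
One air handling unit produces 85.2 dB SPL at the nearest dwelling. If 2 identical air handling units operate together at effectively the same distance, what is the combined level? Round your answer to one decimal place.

N identical incoherent sources raise the level by 10·log₁₀ N.
L_total = 85.2 + 10·log₁₀(2) = 85.2 + 3.010 = 88.21 dB SPL.

88.2 dB SPL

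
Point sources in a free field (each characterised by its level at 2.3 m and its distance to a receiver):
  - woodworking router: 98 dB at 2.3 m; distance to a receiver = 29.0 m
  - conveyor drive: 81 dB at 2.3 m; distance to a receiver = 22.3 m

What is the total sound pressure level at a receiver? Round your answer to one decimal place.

Apply inverse-square spreading to bring every level to the receiver, then sum 10^(L/10).
woodworking router: 98 − 20·log₁₀(29.0/2.3) = 98 − 22.01 = 75.99 dB.
conveyor drive: 81 − 20·log₁₀(22.3/2.3) = 81 − 19.73 = 61.27 dB.
Σ 10^(L/10) = 4.103e+07 → L_total = 10·log₁₀(4.103e+07) = 76.13 dB.

76.1 dB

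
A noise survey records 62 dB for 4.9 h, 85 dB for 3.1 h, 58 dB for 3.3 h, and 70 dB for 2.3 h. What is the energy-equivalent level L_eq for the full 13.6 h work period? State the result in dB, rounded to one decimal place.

78.7 dB

The energy average is taken in the linear domain: L_eq = 10·log₁₀[(Σ tᵢ·10^(Lᵢ/10))/T], T = 13.6 h.
Σ tᵢ·10^(Lᵢ/10) = 4.9·10^(62/10) + 3.1·10^(85/10) + 3.3·10^(58/10) + 2.3·10^(70/10) = 1.013e+09.
L_eq = 10·log₁₀(1.013e+09/13.6) = 78.72 dB.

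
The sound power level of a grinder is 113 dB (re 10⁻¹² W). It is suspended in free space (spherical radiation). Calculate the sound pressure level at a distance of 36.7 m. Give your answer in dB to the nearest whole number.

71 dB

The power spreads over a sphere of area 4π·r², so L_p = L_w − 10·log₁₀(4π·r²).
4π·r² = 1.693e+04 m², 10·log₁₀ of that is 42.285 dB.
L_p = 113 − 42.285 = 70.71 dB.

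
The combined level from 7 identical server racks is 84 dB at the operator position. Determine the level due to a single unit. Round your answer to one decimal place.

Dividing the total intensity by 7 lowers the level by 10·log₁₀ 7 = 8.451 dB: L₁ = 84 − 8.451.

75.5 dB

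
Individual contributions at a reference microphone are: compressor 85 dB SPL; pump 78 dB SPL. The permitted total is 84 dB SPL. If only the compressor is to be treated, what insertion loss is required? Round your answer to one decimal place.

2.3 dB

Fixed contribution from the other source: Σ 10^(L/10) = 10^(78/10) = 6.310e+07 (78.00 dB SPL).
To meet 84 dB SPL overall, the treated compressor may contribute at most 10^(84/10) − 6.310e+07 = 1.881e+08, i.e. 82.74 dB SPL.
So the compressor must be reduced from 85 to 82.74 dB SPL: IL = 2.26 dB.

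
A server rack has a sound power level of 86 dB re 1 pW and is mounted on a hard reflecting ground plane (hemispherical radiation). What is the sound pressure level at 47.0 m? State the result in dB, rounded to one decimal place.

44.6 dB

Free-field hemispherical radiation: L_p = L_w − 10·log₁₀(2π·r²), r = 47.0 m.
2π·r² = 1.388e+04 m², 10·log₁₀ of that is 41.424 dB.
L_p = 86 − 41.424 = 44.58 dB.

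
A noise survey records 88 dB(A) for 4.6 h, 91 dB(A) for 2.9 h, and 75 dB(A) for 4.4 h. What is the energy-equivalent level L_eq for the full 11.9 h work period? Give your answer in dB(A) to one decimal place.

87.5 dB(A)

Weight each interval's intensity by its duration and average over T = 11.9 h:
Σ tᵢ·10^(Lᵢ/10) = 4.6·10^(88/10) + 2.9·10^(91/10) + 4.4·10^(75/10) = 6.692e+09.
L_eq = 10·log₁₀(6.692e+09/11.9) = 87.50 dB(A).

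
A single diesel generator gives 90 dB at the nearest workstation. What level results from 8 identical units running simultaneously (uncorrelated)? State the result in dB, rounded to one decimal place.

99.0 dB

L_total = L₁ + 10·log₁₀ N for N identical incoherent sources.
L_total = 90 + 10·log₁₀(8) = 90 + 9.031 = 99.03 dB.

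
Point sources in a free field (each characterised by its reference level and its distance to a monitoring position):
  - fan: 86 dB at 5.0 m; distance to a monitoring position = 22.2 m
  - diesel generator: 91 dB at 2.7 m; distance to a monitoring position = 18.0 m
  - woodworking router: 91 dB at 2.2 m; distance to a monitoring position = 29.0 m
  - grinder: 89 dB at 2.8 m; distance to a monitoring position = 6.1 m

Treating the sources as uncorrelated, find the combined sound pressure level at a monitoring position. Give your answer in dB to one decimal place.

Propagate each source to the receiver with L = L_ref − 20·log₁₀(r/r_ref), then add intensities.
fan: 86 − 20·log₁₀(22.2/5.0) = 86 − 12.95 = 73.05 dB.
diesel generator: 91 − 20·log₁₀(18.0/2.7) = 91 − 16.48 = 74.52 dB.
woodworking router: 91 − 20·log₁₀(29.0/2.2) = 91 − 22.40 = 68.60 dB.
grinder: 89 − 20·log₁₀(6.1/2.8) = 89 − 6.76 = 82.24 dB.
Σ 10^(L/10) = 2.231e+08 → L_total = 10·log₁₀(2.231e+08) = 83.49 dB.

83.5 dB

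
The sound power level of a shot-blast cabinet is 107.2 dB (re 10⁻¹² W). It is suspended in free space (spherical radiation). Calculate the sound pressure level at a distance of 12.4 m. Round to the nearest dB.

L_p = L_w − 10·log₁₀(4π·r²) with r = 12.4 m.
4π·r² = 1932 m², 10·log₁₀ of that is 32.861 dB.
L_p = 107.2 − 32.861 = 74.34 dB.

74 dB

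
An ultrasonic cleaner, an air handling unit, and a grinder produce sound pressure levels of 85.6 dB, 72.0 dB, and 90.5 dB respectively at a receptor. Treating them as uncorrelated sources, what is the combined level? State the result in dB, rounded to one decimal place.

91.8 dB

For uncorrelated sources the intensities add, so convert each level to linear form, sum, and take 10·log₁₀ of the total.
Σ 10^(L/10) = 10^(85.6/10) + 10^(72.0/10) + 10^(90.5/10) = 1.501e+09.
L_total = 10·log₁₀(1.501e+09) = 91.76 dB.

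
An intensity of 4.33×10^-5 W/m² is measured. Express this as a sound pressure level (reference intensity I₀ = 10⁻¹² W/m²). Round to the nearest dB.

L = 10·log₁₀(I/I₀) = 10·log₁₀(4.33×10^-5/10⁻¹²) = 10·log₁₀(4.33×10^7).
L = 10·(0.6365 + 7) = 76.36 dB.

76 dB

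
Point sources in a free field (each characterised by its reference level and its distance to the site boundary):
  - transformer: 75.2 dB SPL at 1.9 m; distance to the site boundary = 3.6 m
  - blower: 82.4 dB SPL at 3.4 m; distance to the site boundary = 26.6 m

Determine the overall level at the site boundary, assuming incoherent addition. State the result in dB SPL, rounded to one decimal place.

70.8 dB SPL

Propagate each source to the receiver with L = L_ref − 20·log₁₀(r/r_ref), then add intensities.
transformer: 75.2 − 20·log₁₀(3.6/1.9) = 75.2 − 5.55 = 69.65 dB SPL.
blower: 82.4 − 20·log₁₀(26.6/3.4) = 82.4 − 17.87 = 64.53 dB SPL.
Σ 10^(L/10) = 1.206e+07 → L_total = 10·log₁₀(1.206e+07) = 70.81 dB SPL.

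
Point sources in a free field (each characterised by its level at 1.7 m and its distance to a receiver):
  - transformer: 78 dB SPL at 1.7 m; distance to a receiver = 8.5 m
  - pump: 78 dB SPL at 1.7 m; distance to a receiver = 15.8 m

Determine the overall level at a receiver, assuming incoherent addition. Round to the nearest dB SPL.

65 dB SPL

Propagate each source to the receiver with L = L_ref − 20·log₁₀(r/r_ref), then add intensities.
transformer: 78 − 20·log₁₀(8.5/1.7) = 78 − 13.98 = 64.02 dB SPL.
pump: 78 − 20·log₁₀(15.8/1.7) = 78 − 19.36 = 58.64 dB SPL.
Σ 10^(L/10) = 3.254e+06 → L_total = 10·log₁₀(3.254e+06) = 65.12 dB SPL.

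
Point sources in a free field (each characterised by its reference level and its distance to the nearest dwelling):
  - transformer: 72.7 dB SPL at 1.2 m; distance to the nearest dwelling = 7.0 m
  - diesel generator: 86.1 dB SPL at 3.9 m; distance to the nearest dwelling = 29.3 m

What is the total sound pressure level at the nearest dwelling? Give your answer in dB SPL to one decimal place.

Propagate each source to the receiver with L = L_ref − 20·log₁₀(r/r_ref), then add intensities.
transformer: 72.7 − 20·log₁₀(7.0/1.2) = 72.7 − 15.32 = 57.38 dB SPL.
diesel generator: 86.1 − 20·log₁₀(29.3/3.9) = 86.1 − 17.52 = 68.58 dB SPL.
Σ 10^(L/10) = 7.765e+06 → L_total = 10·log₁₀(7.765e+06) = 68.90 dB SPL.

68.9 dB SPL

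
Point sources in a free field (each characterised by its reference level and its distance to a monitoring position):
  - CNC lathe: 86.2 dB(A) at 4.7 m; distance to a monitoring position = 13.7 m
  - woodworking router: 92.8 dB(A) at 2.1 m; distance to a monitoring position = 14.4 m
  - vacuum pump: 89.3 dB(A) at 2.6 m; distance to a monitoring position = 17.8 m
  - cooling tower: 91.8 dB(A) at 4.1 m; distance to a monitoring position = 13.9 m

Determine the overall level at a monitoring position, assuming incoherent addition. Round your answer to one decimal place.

Propagate each source to the receiver with L = L_ref − 20·log₁₀(r/r_ref), then add intensities.
CNC lathe: 86.2 − 20·log₁₀(13.7/4.7) = 86.2 − 9.29 = 76.91 dB(A).
woodworking router: 92.8 − 20·log₁₀(14.4/2.1) = 92.8 − 16.72 = 76.08 dB(A).
vacuum pump: 89.3 − 20·log₁₀(17.8/2.6) = 89.3 − 16.71 = 72.59 dB(A).
cooling tower: 91.8 − 20·log₁₀(13.9/4.1) = 91.8 − 10.60 = 81.20 dB(A).
Σ 10^(L/10) = 2.394e+08 → L_total = 10·log₁₀(2.394e+08) = 83.79 dB(A).

83.8 dB(A)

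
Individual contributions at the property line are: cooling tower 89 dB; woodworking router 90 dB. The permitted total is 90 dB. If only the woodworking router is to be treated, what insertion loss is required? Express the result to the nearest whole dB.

Everything except the woodworking router sums to 10^(89/10) = 7.943e+08 in linear terms, 89.00 dB.
The limit corresponds to 10^(90/10) = 1.000e+09; subtracting the fixed part leaves 2.057e+08 for the woodworking router, i.e. 83.13 dB.
So the woodworking router must be reduced from 90 to 83.13 dB: IL = 6.87 dB.

7 dB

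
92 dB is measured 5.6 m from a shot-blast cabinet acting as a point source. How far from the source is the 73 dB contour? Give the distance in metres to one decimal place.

49.9 m

The 19.0 dB drop corresponds to a distance ratio of 10^(19.0/20) for a point source.
r₂ = 5.6·10^((92−73)/20) = 5.6·10^(19.0/20) = 49.91 m.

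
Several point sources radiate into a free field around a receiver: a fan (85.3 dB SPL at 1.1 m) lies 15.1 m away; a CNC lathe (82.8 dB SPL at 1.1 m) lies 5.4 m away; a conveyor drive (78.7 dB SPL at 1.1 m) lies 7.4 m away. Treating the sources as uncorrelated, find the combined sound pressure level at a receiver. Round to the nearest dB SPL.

Apply inverse-square spreading to bring every level to the receiver, then sum 10^(L/10).
fan: 85.3 − 20·log₁₀(15.1/1.1) = 85.3 − 22.75 = 62.55 dB SPL.
CNC lathe: 82.8 − 20·log₁₀(5.4/1.1) = 82.8 − 13.82 = 68.98 dB SPL.
conveyor drive: 78.7 − 20·log₁₀(7.4/1.1) = 78.7 − 16.56 = 62.14 dB SPL.
Σ 10^(L/10) = 1.134e+07 → L_total = 10·log₁₀(1.134e+07) = 70.55 dB SPL.

71 dB SPL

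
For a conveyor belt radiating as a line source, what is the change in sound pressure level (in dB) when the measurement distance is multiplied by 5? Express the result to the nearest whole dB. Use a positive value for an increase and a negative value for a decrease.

-7 dB

A line source loses 3 dB per doubling of distance; generally ΔL = −10·log₁₀(r₂/r₁).
ΔL = −10·log₁₀(5) = -6.99 dB.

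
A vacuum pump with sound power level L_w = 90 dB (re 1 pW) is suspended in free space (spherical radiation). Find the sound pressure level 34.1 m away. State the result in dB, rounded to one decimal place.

48.4 dB

The power spreads over a sphere of area 4π·r², so L_p = L_w − 10·log₁₀(4π·r²).
4π·r² = 1.461e+04 m², 10·log₁₀ of that is 41.647 dB.
L_p = 90 − 41.647 = 48.35 dB.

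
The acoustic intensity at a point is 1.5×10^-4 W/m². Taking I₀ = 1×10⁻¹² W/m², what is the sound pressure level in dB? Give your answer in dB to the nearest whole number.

82 dB

Dividing by I₀ shifts the exponent by 12: I/I₀ = 1.5×10^8.
L = 10·(0.1761 + 8) = 81.76 dB.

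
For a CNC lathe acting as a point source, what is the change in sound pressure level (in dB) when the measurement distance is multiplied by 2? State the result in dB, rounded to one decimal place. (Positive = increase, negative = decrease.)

-6.0 dB

Point-source spreading: ΔL = −20·log₁₀(r₂/r₁).
ΔL = −20·log₁₀(2) = -6.02 dB.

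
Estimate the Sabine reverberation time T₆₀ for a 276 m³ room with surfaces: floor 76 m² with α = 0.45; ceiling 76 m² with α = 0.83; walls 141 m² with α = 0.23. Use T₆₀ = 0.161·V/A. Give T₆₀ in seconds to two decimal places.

0.34 s

Total absorption A = 76·0.45 + 76·0.83 + 141·0.23 = 129.71 m² sabins.
T₆₀ = 0.161 × 276 / 129.71 = 0.343 s.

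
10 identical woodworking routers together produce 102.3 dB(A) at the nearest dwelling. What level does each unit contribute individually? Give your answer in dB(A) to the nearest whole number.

92 dB(A)

10 equal contributions raise the level by 10·log₁₀ 10 = 10.000 dB, so each unit alone gives 102.3 − 10.000.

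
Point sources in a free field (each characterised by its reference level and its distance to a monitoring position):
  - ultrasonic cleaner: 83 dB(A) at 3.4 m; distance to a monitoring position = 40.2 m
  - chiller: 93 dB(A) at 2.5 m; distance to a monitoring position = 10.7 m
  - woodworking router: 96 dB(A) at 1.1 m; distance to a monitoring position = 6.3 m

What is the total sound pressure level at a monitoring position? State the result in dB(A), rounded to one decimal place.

83.6 dB(A)

First find each source's level at the receiver (point-source: −20·log₁₀(r/r_ref)), then combine on an intensity basis.
ultrasonic cleaner: 83 − 20·log₁₀(40.2/3.4) = 83 − 21.45 = 61.55 dB(A).
chiller: 93 − 20·log₁₀(10.7/2.5) = 93 − 12.63 = 80.37 dB(A).
woodworking router: 96 − 20·log₁₀(6.3/1.1) = 96 − 15.16 = 80.84 dB(A).
Σ 10^(L/10) = 2.317e+08 → L_total = 10·log₁₀(2.317e+08) = 83.65 dB(A).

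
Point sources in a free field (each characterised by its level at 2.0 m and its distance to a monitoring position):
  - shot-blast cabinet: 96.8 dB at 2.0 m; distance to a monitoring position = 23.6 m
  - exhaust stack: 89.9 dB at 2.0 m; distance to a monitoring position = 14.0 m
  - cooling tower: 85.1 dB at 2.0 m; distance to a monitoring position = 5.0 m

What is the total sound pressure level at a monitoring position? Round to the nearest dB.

80 dB

First find each source's level at the receiver (point-source: −20·log₁₀(r/r_ref)), then combine on an intensity basis.
shot-blast cabinet: 96.8 − 20·log₁₀(23.6/2.0) = 96.8 − 21.44 = 75.36 dB.
exhaust stack: 89.9 − 20·log₁₀(14.0/2.0) = 89.9 − 16.90 = 73.00 dB.
cooling tower: 85.1 − 20·log₁₀(5.0/2.0) = 85.1 − 7.96 = 77.14 dB.
Σ 10^(L/10) = 1.061e+08 → L_total = 10·log₁₀(1.061e+08) = 80.26 dB.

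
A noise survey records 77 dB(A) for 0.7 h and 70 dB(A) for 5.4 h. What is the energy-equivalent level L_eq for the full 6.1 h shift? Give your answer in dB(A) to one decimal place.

71.6 dB(A)

The energy average is taken in the linear domain: L_eq = 10·log₁₀[(Σ tᵢ·10^(Lᵢ/10))/T], T = 6.1 h.
Σ tᵢ·10^(Lᵢ/10) = 0.7·10^(77/10) + 5.4·10^(70/10) = 8.908e+07.
L_eq = 10·log₁₀(8.908e+07/6.1) = 71.64 dB(A).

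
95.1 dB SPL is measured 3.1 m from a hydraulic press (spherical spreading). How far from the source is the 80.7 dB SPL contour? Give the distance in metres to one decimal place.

16.3 m

The 14.4 dB drop corresponds to a distance ratio of 10^(14.4/20) for a point source.
r₂ = 3.1·10^((95.1−80.7)/20) = 3.1·10^(14.4/20) = 16.27 m.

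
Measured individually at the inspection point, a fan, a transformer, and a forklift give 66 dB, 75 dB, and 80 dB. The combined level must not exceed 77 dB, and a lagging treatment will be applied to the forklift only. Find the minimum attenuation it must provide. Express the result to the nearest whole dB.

8 dB

Fixed contribution from the other sources: Σ 10^(L/10) = 10^(66/10) + 10^(75/10) = 3.560e+07 (75.51 dB).
To meet 77 dB overall, the treated forklift may contribute at most 10^(77/10) − 3.560e+07 = 1.451e+07, i.e. 71.62 dB.
So the forklift must be reduced from 80 to 71.62 dB: IL = 8.38 dB.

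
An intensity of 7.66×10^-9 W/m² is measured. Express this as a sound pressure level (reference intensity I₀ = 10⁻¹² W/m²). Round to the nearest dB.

39 dB

Dividing by I₀ shifts the exponent by 12: I/I₀ = 7.66×10^3.
L = 10·(0.8842 + 3) = 38.84 dB.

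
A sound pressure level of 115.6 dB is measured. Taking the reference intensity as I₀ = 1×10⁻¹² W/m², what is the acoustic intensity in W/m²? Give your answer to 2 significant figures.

0.36 W/m²

I = I₀·10^(L/10) = 10⁻¹² × 10^(115.6/10) = 10^(-0.440).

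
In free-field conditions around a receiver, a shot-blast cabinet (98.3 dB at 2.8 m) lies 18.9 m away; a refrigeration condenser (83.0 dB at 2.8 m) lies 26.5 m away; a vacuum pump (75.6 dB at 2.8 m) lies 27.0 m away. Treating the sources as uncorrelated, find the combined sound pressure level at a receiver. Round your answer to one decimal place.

Propagate each source to the receiver with L = L_ref − 20·log₁₀(r/r_ref), then add intensities.
shot-blast cabinet: 98.3 − 20·log₁₀(18.9/2.8) = 98.3 − 16.59 = 81.71 dB.
refrigeration condenser: 83.0 − 20·log₁₀(26.5/2.8) = 83.0 − 19.52 = 63.48 dB.
vacuum pump: 75.6 − 20·log₁₀(27.0/2.8) = 75.6 − 19.68 = 55.92 dB.
Σ 10^(L/10) = 1.510e+08 → L_total = 10·log₁₀(1.510e+08) = 81.79 dB.

81.8 dB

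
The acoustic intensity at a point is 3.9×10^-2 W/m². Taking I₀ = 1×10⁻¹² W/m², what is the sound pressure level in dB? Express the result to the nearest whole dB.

L = 10·log₁₀(I/I₀) = 10·log₁₀(3.9×10^-2/10⁻¹²) = 10·log₁₀(3.9×10^10).
L = 10·(0.5911 + 10) = 105.91 dB.

106 dB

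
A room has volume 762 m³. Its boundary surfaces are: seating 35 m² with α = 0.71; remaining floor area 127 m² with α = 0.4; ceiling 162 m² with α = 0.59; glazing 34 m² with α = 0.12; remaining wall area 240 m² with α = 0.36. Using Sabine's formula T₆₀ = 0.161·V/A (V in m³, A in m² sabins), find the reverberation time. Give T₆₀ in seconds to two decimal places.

0.47 s

Summing Sᵢαᵢ: 35·0.71 + 127·0.4 + 162·0.59 + 34·0.12 + 240·0.36 = 261.71 m².
T₆₀ = 0.161·V/A = 0.161·762/261.71 = 0.469 s.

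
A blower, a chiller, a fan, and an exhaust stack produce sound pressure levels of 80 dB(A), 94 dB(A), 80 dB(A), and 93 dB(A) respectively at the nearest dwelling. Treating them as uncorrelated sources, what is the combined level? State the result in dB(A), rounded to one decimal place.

Incoherent sources combine by intensity addition: L_total = 10·log₁₀(Σ 10^(L_i/10)).
Σ 10^(L/10) = 10^(80/10) + 10^(94/10) + 10^(80/10) + 10^(93/10) = 4.707e+09.
L_total = 10·log₁₀(4.707e+09) = 96.73 dB(A).

96.7 dB(A)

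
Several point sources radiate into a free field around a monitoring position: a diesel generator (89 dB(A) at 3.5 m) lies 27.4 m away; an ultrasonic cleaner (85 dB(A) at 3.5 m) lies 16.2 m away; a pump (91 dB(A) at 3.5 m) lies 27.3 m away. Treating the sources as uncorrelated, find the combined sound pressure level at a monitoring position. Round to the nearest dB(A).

Apply inverse-square spreading to bring every level to the receiver, then sum 10^(L/10).
diesel generator: 89 − 20·log₁₀(27.4/3.5) = 89 − 17.87 = 71.13 dB(A).
ultrasonic cleaner: 85 − 20·log₁₀(16.2/3.5) = 85 − 13.31 = 71.69 dB(A).
pump: 91 − 20·log₁₀(27.3/3.5) = 91 − 17.84 = 73.16 dB(A).
Σ 10^(L/10) = 4.841e+07 → L_total = 10·log₁₀(4.841e+07) = 76.85 dB(A).

77 dB(A)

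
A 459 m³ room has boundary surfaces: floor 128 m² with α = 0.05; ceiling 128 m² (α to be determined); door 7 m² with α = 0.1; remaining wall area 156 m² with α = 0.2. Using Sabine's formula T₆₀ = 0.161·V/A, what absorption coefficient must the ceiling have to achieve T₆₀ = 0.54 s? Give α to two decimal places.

0.77

A = 0.161·V/T₆₀ = 0.161·459/0.54 = 136.85 m² sabins.
Absorption from the other surfaces = 128·0.05 + 7·0.1 + 156·0.2 = 38.30 m², so the ceiling must supply 98.55 m² over 128 m².
α = 98.55/128 = 0.770.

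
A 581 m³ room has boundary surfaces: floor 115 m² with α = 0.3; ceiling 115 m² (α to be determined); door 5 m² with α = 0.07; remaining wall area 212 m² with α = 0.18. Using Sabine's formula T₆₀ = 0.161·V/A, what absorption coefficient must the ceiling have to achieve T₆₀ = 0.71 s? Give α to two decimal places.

0.51

From T₆₀ = 0.161·V/A, the target T₆₀ = 0.71 s needs A = 0.161·581/0.71 = 131.75 m².
Absorption from the other surfaces = 115·0.3 + 5·0.07 + 212·0.18 = 73.01 m², so the ceiling must supply 58.74 m² over 115 m².
α = 58.74/115 = 0.511.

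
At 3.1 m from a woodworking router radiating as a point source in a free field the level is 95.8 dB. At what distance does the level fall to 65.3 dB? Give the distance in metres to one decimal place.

103.8 m

For a point source L₁ − L₂ = 20·log₁₀(r₂/r₁), so r₂ = r₁·10^((L₁−L₂)/20).
r₂ = 3.1·10^((95.8−65.3)/20) = 3.1·10^(30.5/20) = 103.84 m.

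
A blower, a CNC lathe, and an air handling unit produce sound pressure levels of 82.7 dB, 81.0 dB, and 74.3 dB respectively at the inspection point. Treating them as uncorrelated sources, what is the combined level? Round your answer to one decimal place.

For uncorrelated sources the intensities add, so convert each level to linear form, sum, and take 10·log₁₀ of the total.
Σ 10^(L/10) = 10^(82.7/10) + 10^(81.0/10) + 10^(74.3/10) = 3.390e+08.
L_total = 10·log₁₀(3.390e+08) = 85.30 dB.

85.3 dB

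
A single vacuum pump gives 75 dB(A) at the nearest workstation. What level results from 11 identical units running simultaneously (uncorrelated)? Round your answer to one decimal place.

N identical incoherent sources raise the level by 10·log₁₀ N.
L_total = 75 + 10·log₁₀(11) = 75 + 10.414 = 85.41 dB(A).

85.4 dB(A)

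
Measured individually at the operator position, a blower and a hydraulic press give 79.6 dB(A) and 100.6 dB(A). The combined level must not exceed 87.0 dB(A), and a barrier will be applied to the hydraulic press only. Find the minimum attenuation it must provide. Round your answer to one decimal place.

14.5 dB

The untreated sources together contribute 10^(79.6/10) = 9.120e+07, i.e. 79.60 dB(A).
To meet 87.0 dB(A) overall, the treated hydraulic press may contribute at most 10^(87.0/10) − 9.120e+07 = 4.100e+08, i.e. 86.13 dB(A).
Required insertion loss = 100.6 − 86.13 = 14.47 dB.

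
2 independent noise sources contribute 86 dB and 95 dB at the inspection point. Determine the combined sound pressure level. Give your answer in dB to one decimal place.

95.5 dB

Incoherent sources combine by intensity addition: L_total = 10·log₁₀(Σ 10^(L_i/10)).
Σ 10^(L/10) = 10^(86/10) + 10^(95/10) = 3.560e+09.
L_total = 10·log₁₀(3.560e+09) = 95.51 dB.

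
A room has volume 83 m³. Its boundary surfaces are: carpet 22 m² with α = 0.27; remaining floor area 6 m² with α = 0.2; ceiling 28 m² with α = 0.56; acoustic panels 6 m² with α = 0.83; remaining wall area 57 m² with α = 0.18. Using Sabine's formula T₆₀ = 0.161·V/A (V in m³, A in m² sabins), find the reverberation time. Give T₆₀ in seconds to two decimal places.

A = Σ Sᵢαᵢ = 22·0.27 + 6·0.2 + 28·0.56 + 6·0.83 + 57·0.18 = 38.06 m².
T₆₀ = 0.161·V/A = 0.161·83/38.06 = 0.351 s.

0.35 s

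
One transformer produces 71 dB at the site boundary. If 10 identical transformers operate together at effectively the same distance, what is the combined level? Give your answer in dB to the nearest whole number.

N identical incoherent sources raise the level by 10·log₁₀ N.
L_total = 71 + 10·log₁₀(10) = 71 + 10.000 = 81.00 dB.

81 dB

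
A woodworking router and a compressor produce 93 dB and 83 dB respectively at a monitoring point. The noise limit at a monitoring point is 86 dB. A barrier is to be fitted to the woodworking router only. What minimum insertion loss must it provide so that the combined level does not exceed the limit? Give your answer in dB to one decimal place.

10.0 dB

Everything except the woodworking router sums to 10^(83/10) = 1.995e+08 in linear terms, 83.00 dB.
The limit corresponds to 10^(86/10) = 3.981e+08; subtracting the fixed part leaves 1.986e+08 for the woodworking router, i.e. 82.98 dB.
So the woodworking router must be reduced from 93 to 82.98 dB: IL = 10.02 dB.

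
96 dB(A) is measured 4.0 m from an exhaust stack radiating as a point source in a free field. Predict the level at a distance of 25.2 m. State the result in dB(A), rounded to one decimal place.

80.0 dB(A)

Point-source attenuation: ΔL = 20·log₁₀(r₂/r₁) = 20·log₁₀(25.2/4.0) = 15.987 dB.
L₂ = 96 − 20·log₁₀(25.2/4.0) = 96 − 15.987 = 80.01 dB(A).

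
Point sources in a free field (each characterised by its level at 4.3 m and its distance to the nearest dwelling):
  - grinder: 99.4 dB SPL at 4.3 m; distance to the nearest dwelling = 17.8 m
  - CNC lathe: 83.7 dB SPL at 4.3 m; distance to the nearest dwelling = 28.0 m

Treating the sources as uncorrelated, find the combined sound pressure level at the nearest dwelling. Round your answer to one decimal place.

87.1 dB SPL

Apply inverse-square spreading to bring every level to the receiver, then sum 10^(L/10).
grinder: 99.4 − 20·log₁₀(17.8/4.3) = 99.4 − 12.34 = 87.06 dB SPL.
CNC lathe: 83.7 − 20·log₁₀(28.0/4.3) = 83.7 − 16.27 = 67.43 dB SPL.
Σ 10^(L/10) = 5.138e+08 → L_total = 10·log₁₀(5.138e+08) = 87.11 dB SPL.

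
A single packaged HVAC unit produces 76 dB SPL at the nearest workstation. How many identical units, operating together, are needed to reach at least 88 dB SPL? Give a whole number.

16

Need L₁ + 10·log₁₀ N ≥ 88, i.e. log₁₀ N ≥ 1.20.
N ≥ 10^(12.0/10) = 15.849, so N = 16.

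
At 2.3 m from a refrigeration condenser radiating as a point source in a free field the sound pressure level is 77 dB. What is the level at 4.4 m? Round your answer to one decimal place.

Spherical spreading from a point source gives a 20·log₁₀(r₂/r₁) drop.
L₂ = 77 − 20·log₁₀(4.4/2.3) = 77 − 5.634 = 71.37 dB.

71.4 dB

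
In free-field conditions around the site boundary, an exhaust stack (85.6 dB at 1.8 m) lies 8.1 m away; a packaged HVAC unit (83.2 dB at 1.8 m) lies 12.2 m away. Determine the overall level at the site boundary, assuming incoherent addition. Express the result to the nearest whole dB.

74 dB

Apply inverse-square spreading to bring every level to the receiver, then sum 10^(L/10).
exhaust stack: 85.6 − 20·log₁₀(8.1/1.8) = 85.6 − 13.06 = 72.54 dB.
packaged HVAC unit: 83.2 − 20·log₁₀(12.2/1.8) = 83.2 − 16.62 = 66.58 dB.
Σ 10^(L/10) = 2.248e+07 → L_total = 10·log₁₀(2.248e+07) = 73.52 dB.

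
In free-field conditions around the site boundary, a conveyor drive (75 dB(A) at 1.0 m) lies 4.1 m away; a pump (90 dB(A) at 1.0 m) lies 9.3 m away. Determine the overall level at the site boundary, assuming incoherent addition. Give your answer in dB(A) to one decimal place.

71.3 dB(A)

Apply inverse-square spreading to bring every level to the receiver, then sum 10^(L/10).
conveyor drive: 75 − 20·log₁₀(4.1/1.0) = 75 − 12.26 = 62.74 dB(A).
pump: 90 − 20·log₁₀(9.3/1.0) = 90 − 19.37 = 70.63 dB(A).
Σ 10^(L/10) = 1.344e+07 → L_total = 10·log₁₀(1.344e+07) = 71.29 dB(A).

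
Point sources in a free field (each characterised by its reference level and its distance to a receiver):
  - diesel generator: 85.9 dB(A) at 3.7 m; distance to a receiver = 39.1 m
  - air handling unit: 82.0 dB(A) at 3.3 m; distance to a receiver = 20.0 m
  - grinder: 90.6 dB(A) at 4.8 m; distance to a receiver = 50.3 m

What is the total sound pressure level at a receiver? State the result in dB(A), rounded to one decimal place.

72.6 dB(A)

Propagate each source to the receiver with L = L_ref − 20·log₁₀(r/r_ref), then add intensities.
diesel generator: 85.9 − 20·log₁₀(39.1/3.7) = 85.9 − 20.48 = 65.42 dB(A).
air handling unit: 82.0 − 20·log₁₀(20.0/3.3) = 82.0 − 15.65 = 66.35 dB(A).
grinder: 90.6 − 20·log₁₀(50.3/4.8) = 90.6 − 20.41 = 70.19 dB(A).
Σ 10^(L/10) = 1.825e+07 → L_total = 10·log₁₀(1.825e+07) = 72.61 dB(A).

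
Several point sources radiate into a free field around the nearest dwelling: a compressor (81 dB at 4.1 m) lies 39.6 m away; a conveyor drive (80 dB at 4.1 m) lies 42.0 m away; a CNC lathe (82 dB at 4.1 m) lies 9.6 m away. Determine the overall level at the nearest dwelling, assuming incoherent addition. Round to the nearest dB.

First find each source's level at the receiver (point-source: −20·log₁₀(r/r_ref)), then combine on an intensity basis.
compressor: 81 − 20·log₁₀(39.6/4.1) = 81 − 19.70 = 61.30 dB.
conveyor drive: 80 − 20·log₁₀(42.0/4.1) = 80 − 20.21 = 59.79 dB.
CNC lathe: 82 − 20·log₁₀(9.6/4.1) = 82 − 7.39 = 74.61 dB.
Σ 10^(L/10) = 3.121e+07 → L_total = 10·log₁₀(3.121e+07) = 74.94 dB.

75 dB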